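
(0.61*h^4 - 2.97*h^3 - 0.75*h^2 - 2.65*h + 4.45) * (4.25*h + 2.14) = 2.5925*h^5 - 11.3171*h^4 - 9.5433*h^3 - 12.8675*h^2 + 13.2415*h + 9.523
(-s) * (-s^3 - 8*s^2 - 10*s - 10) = s^4 + 8*s^3 + 10*s^2 + 10*s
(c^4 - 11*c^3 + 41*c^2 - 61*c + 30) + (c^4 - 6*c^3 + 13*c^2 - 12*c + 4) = 2*c^4 - 17*c^3 + 54*c^2 - 73*c + 34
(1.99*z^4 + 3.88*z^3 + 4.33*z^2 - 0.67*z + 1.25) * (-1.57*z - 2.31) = -3.1243*z^5 - 10.6885*z^4 - 15.7609*z^3 - 8.9504*z^2 - 0.4148*z - 2.8875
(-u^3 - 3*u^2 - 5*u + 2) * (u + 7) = -u^4 - 10*u^3 - 26*u^2 - 33*u + 14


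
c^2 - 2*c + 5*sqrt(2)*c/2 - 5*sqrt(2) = (c - 2)*(c + 5*sqrt(2)/2)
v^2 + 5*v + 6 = (v + 2)*(v + 3)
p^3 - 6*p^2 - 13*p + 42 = (p - 7)*(p - 2)*(p + 3)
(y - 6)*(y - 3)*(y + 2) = y^3 - 7*y^2 + 36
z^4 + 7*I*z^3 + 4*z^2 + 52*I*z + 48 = (z - 2*I)*(z - I)*(z + 4*I)*(z + 6*I)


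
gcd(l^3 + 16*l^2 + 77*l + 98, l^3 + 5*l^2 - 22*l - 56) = l^2 + 9*l + 14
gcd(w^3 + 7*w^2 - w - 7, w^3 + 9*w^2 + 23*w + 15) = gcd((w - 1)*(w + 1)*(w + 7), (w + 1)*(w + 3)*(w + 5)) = w + 1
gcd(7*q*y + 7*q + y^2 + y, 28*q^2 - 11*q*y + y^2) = 1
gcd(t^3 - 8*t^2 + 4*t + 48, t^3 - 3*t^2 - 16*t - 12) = t^2 - 4*t - 12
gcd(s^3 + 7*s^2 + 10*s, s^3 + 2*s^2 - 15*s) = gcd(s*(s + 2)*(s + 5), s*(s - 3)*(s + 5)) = s^2 + 5*s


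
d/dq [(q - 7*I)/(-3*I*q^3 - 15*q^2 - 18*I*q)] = 2*(-I*q^3 - 13*q^2 + 35*I*q - 21)/(3*q^2*(q^4 - 10*I*q^3 - 13*q^2 - 60*I*q + 36))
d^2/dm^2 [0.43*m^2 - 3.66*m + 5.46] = 0.860000000000000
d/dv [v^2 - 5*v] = 2*v - 5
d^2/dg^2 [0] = 0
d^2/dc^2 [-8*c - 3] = 0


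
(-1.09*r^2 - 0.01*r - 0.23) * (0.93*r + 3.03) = -1.0137*r^3 - 3.312*r^2 - 0.2442*r - 0.6969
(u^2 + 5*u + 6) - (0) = u^2 + 5*u + 6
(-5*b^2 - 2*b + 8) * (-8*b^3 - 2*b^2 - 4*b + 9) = 40*b^5 + 26*b^4 - 40*b^3 - 53*b^2 - 50*b + 72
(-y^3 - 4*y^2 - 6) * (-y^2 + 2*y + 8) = y^5 + 2*y^4 - 16*y^3 - 26*y^2 - 12*y - 48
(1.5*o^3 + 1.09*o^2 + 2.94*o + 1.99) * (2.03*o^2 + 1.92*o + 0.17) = 3.045*o^5 + 5.0927*o^4 + 8.316*o^3 + 9.8698*o^2 + 4.3206*o + 0.3383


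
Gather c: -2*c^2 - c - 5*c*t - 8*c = -2*c^2 + c*(-5*t - 9)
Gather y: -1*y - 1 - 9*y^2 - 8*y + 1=-9*y^2 - 9*y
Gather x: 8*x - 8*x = 0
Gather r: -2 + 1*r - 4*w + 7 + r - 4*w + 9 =2*r - 8*w + 14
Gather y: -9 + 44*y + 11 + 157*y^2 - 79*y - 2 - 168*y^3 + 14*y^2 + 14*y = -168*y^3 + 171*y^2 - 21*y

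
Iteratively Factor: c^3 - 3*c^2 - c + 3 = (c - 1)*(c^2 - 2*c - 3) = (c - 3)*(c - 1)*(c + 1)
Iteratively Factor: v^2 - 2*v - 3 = (v - 3)*(v + 1)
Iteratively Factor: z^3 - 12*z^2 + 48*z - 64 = (z - 4)*(z^2 - 8*z + 16) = (z - 4)^2*(z - 4)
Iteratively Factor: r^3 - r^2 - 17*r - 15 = (r - 5)*(r^2 + 4*r + 3) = (r - 5)*(r + 1)*(r + 3)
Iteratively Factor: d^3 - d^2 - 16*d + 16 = (d - 1)*(d^2 - 16) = (d - 4)*(d - 1)*(d + 4)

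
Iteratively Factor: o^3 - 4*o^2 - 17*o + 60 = (o - 3)*(o^2 - o - 20) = (o - 5)*(o - 3)*(o + 4)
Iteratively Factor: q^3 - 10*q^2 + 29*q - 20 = (q - 4)*(q^2 - 6*q + 5) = (q - 5)*(q - 4)*(q - 1)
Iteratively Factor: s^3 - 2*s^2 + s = (s - 1)*(s^2 - s) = (s - 1)^2*(s)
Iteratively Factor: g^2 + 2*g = (g + 2)*(g)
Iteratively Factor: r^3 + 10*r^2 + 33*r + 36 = (r + 3)*(r^2 + 7*r + 12) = (r + 3)^2*(r + 4)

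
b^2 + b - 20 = (b - 4)*(b + 5)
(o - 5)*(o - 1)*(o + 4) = o^3 - 2*o^2 - 19*o + 20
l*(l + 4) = l^2 + 4*l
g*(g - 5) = g^2 - 5*g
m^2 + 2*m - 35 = (m - 5)*(m + 7)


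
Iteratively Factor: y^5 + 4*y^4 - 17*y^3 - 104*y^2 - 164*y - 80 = (y + 2)*(y^4 + 2*y^3 - 21*y^2 - 62*y - 40) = (y + 1)*(y + 2)*(y^3 + y^2 - 22*y - 40) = (y + 1)*(y + 2)^2*(y^2 - y - 20) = (y + 1)*(y + 2)^2*(y + 4)*(y - 5)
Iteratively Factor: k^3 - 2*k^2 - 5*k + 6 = (k - 1)*(k^2 - k - 6) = (k - 1)*(k + 2)*(k - 3)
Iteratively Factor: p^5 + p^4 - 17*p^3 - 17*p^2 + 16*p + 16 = (p + 4)*(p^4 - 3*p^3 - 5*p^2 + 3*p + 4) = (p - 4)*(p + 4)*(p^3 + p^2 - p - 1) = (p - 4)*(p + 1)*(p + 4)*(p^2 - 1) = (p - 4)*(p - 1)*(p + 1)*(p + 4)*(p + 1)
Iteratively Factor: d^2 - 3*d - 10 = (d - 5)*(d + 2)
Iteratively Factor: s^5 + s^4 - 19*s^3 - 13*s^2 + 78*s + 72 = (s - 3)*(s^4 + 4*s^3 - 7*s^2 - 34*s - 24) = (s - 3)*(s + 2)*(s^3 + 2*s^2 - 11*s - 12) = (s - 3)^2*(s + 2)*(s^2 + 5*s + 4) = (s - 3)^2*(s + 2)*(s + 4)*(s + 1)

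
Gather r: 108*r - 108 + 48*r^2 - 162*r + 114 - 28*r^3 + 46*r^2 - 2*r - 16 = -28*r^3 + 94*r^2 - 56*r - 10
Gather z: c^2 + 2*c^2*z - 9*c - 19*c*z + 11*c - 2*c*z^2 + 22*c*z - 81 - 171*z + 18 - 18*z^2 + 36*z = c^2 + 2*c + z^2*(-2*c - 18) + z*(2*c^2 + 3*c - 135) - 63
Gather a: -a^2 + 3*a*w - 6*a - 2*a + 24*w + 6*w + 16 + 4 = -a^2 + a*(3*w - 8) + 30*w + 20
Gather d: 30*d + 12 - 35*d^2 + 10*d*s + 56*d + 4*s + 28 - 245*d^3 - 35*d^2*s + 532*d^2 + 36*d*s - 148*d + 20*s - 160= -245*d^3 + d^2*(497 - 35*s) + d*(46*s - 62) + 24*s - 120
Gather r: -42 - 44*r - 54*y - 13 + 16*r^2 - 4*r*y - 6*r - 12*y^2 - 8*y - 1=16*r^2 + r*(-4*y - 50) - 12*y^2 - 62*y - 56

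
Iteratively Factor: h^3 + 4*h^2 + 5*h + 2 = (h + 1)*(h^2 + 3*h + 2) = (h + 1)^2*(h + 2)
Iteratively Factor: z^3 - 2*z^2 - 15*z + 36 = (z + 4)*(z^2 - 6*z + 9) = (z - 3)*(z + 4)*(z - 3)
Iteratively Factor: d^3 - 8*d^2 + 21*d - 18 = (d - 3)*(d^2 - 5*d + 6) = (d - 3)*(d - 2)*(d - 3)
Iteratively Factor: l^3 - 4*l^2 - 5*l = (l)*(l^2 - 4*l - 5) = l*(l + 1)*(l - 5)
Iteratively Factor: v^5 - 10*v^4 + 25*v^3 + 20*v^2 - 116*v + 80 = (v - 1)*(v^4 - 9*v^3 + 16*v^2 + 36*v - 80) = (v - 4)*(v - 1)*(v^3 - 5*v^2 - 4*v + 20) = (v - 4)*(v - 1)*(v + 2)*(v^2 - 7*v + 10) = (v - 5)*(v - 4)*(v - 1)*(v + 2)*(v - 2)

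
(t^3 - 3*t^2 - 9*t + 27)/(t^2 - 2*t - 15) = (t^2 - 6*t + 9)/(t - 5)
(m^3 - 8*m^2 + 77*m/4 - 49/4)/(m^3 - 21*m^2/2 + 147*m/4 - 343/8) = 2*(m - 1)/(2*m - 7)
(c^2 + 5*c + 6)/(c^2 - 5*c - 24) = (c + 2)/(c - 8)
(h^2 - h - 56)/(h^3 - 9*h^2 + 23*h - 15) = (h^2 - h - 56)/(h^3 - 9*h^2 + 23*h - 15)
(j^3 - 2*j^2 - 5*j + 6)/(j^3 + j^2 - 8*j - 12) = (j - 1)/(j + 2)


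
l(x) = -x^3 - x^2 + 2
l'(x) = -3*x^2 - 2*x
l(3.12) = -38.11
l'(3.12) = -35.44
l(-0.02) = 2.00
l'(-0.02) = 0.04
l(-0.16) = 1.98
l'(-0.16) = 0.24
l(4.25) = -92.83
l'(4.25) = -62.69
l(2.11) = -11.85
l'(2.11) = -17.58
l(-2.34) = 9.34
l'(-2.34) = -11.75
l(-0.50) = 1.88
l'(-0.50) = 0.25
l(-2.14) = 7.22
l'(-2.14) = -9.46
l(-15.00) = 3152.00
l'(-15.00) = -645.00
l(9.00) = -808.00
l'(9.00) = -261.00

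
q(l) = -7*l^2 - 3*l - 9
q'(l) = -14*l - 3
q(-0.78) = -10.92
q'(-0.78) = 7.92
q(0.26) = -10.25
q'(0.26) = -6.64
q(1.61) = -31.97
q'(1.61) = -25.54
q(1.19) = -22.48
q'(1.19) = -19.66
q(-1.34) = -17.55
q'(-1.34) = 15.76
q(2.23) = -50.50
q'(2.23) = -34.22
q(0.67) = -14.15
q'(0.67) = -12.38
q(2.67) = -66.91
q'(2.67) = -40.38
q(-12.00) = -981.00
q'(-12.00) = 165.00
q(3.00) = -81.00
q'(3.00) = -45.00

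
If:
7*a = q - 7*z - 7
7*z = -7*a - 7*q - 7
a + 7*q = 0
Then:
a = 0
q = 0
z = -1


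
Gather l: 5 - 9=-4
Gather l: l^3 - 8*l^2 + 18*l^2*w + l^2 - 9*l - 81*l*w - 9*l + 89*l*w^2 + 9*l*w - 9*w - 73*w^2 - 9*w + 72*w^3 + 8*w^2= l^3 + l^2*(18*w - 7) + l*(89*w^2 - 72*w - 18) + 72*w^3 - 65*w^2 - 18*w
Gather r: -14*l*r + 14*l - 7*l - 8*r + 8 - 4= 7*l + r*(-14*l - 8) + 4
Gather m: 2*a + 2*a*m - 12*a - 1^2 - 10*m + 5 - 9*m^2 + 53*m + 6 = -10*a - 9*m^2 + m*(2*a + 43) + 10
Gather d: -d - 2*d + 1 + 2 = 3 - 3*d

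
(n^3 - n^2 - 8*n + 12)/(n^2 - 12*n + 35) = (n^3 - n^2 - 8*n + 12)/(n^2 - 12*n + 35)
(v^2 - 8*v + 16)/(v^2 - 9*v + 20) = (v - 4)/(v - 5)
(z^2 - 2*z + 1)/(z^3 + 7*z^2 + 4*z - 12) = (z - 1)/(z^2 + 8*z + 12)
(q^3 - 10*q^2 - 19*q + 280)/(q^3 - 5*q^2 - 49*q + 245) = (q^2 - 3*q - 40)/(q^2 + 2*q - 35)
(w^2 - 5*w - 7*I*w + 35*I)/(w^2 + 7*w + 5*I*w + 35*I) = (w^2 - w*(5 + 7*I) + 35*I)/(w^2 + w*(7 + 5*I) + 35*I)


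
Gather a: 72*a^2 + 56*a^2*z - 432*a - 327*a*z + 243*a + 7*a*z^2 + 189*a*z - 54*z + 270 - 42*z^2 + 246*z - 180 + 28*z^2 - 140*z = a^2*(56*z + 72) + a*(7*z^2 - 138*z - 189) - 14*z^2 + 52*z + 90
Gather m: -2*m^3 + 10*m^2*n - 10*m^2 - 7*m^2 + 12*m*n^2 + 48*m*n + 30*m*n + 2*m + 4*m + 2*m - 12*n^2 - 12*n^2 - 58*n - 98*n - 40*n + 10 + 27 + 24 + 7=-2*m^3 + m^2*(10*n - 17) + m*(12*n^2 + 78*n + 8) - 24*n^2 - 196*n + 68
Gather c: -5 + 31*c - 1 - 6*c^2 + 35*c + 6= -6*c^2 + 66*c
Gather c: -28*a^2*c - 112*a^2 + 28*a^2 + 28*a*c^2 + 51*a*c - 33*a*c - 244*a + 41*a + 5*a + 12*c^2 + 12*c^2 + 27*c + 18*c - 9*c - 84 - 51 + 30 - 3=-84*a^2 - 198*a + c^2*(28*a + 24) + c*(-28*a^2 + 18*a + 36) - 108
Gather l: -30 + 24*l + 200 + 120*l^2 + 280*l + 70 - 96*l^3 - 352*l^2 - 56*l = -96*l^3 - 232*l^2 + 248*l + 240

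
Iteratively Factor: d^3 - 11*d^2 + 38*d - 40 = (d - 5)*(d^2 - 6*d + 8) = (d - 5)*(d - 2)*(d - 4)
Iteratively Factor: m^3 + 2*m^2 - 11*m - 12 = (m + 4)*(m^2 - 2*m - 3) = (m - 3)*(m + 4)*(m + 1)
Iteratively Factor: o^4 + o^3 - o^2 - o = (o - 1)*(o^3 + 2*o^2 + o) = (o - 1)*(o + 1)*(o^2 + o) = o*(o - 1)*(o + 1)*(o + 1)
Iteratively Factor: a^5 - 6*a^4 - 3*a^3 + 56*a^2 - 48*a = (a - 1)*(a^4 - 5*a^3 - 8*a^2 + 48*a) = (a - 1)*(a + 3)*(a^3 - 8*a^2 + 16*a) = (a - 4)*(a - 1)*(a + 3)*(a^2 - 4*a) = (a - 4)^2*(a - 1)*(a + 3)*(a)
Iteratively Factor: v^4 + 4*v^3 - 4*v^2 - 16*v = (v - 2)*(v^3 + 6*v^2 + 8*v) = (v - 2)*(v + 4)*(v^2 + 2*v) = (v - 2)*(v + 2)*(v + 4)*(v)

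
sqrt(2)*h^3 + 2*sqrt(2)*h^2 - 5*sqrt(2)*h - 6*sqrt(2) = (h - 2)*(h + 3)*(sqrt(2)*h + sqrt(2))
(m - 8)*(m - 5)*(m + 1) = m^3 - 12*m^2 + 27*m + 40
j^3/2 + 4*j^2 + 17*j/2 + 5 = (j/2 + 1)*(j + 1)*(j + 5)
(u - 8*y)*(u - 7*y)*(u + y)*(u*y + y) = u^4*y - 14*u^3*y^2 + u^3*y + 41*u^2*y^3 - 14*u^2*y^2 + 56*u*y^4 + 41*u*y^3 + 56*y^4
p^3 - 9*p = p*(p - 3)*(p + 3)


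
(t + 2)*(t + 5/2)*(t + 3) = t^3 + 15*t^2/2 + 37*t/2 + 15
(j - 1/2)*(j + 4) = j^2 + 7*j/2 - 2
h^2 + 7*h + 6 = (h + 1)*(h + 6)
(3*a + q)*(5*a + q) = 15*a^2 + 8*a*q + q^2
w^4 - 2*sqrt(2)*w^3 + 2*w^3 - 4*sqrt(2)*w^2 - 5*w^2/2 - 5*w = w*(w + 2)*(w - 5*sqrt(2)/2)*(w + sqrt(2)/2)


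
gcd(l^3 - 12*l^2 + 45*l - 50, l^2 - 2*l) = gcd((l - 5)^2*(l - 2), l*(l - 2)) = l - 2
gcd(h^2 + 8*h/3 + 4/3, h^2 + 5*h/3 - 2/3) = h + 2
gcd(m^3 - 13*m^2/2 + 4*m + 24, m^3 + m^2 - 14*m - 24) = m - 4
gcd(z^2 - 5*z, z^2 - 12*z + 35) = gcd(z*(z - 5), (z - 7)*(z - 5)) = z - 5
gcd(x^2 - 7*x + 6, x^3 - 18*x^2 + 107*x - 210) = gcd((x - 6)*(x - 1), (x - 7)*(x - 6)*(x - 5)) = x - 6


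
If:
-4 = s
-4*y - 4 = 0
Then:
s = -4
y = -1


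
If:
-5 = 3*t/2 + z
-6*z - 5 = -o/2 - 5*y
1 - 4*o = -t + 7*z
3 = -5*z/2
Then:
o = 103/60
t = -38/15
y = -367/600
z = -6/5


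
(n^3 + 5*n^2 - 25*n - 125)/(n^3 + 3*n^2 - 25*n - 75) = (n + 5)/(n + 3)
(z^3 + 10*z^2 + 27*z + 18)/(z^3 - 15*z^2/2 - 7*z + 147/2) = 2*(z^2 + 7*z + 6)/(2*z^2 - 21*z + 49)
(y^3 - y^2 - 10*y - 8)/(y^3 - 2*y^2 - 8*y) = (y + 1)/y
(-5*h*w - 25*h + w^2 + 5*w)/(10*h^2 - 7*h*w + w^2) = (w + 5)/(-2*h + w)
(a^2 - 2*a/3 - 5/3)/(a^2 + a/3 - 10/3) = (a + 1)/(a + 2)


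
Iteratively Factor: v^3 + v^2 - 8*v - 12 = (v + 2)*(v^2 - v - 6) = (v - 3)*(v + 2)*(v + 2)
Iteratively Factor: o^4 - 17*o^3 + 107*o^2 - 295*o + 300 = (o - 3)*(o^3 - 14*o^2 + 65*o - 100) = (o - 5)*(o - 3)*(o^2 - 9*o + 20) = (o - 5)^2*(o - 3)*(o - 4)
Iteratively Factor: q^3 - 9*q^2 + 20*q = (q)*(q^2 - 9*q + 20) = q*(q - 5)*(q - 4)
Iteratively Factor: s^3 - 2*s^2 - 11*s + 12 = (s - 1)*(s^2 - s - 12) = (s - 4)*(s - 1)*(s + 3)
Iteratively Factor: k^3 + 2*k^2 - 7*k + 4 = (k + 4)*(k^2 - 2*k + 1) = (k - 1)*(k + 4)*(k - 1)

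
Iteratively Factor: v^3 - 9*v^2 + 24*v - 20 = (v - 2)*(v^2 - 7*v + 10) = (v - 5)*(v - 2)*(v - 2)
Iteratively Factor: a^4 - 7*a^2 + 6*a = (a - 1)*(a^3 + a^2 - 6*a) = (a - 1)*(a + 3)*(a^2 - 2*a) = (a - 2)*(a - 1)*(a + 3)*(a)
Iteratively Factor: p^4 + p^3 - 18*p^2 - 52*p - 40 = (p - 5)*(p^3 + 6*p^2 + 12*p + 8) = (p - 5)*(p + 2)*(p^2 + 4*p + 4) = (p - 5)*(p + 2)^2*(p + 2)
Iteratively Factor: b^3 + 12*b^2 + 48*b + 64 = (b + 4)*(b^2 + 8*b + 16) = (b + 4)^2*(b + 4)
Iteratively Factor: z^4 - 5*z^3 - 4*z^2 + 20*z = (z)*(z^3 - 5*z^2 - 4*z + 20) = z*(z + 2)*(z^2 - 7*z + 10) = z*(z - 5)*(z + 2)*(z - 2)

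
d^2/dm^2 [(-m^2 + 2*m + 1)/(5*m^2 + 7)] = 4*(25*m^3 + 90*m^2 - 105*m - 42)/(125*m^6 + 525*m^4 + 735*m^2 + 343)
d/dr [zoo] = 0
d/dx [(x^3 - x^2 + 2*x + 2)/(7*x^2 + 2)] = (7*x^4 - 8*x^2 - 32*x + 4)/(49*x^4 + 28*x^2 + 4)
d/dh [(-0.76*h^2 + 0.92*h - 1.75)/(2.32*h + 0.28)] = (-1.7632*h^2 - 0.4256*h + 4.3176)/(5.3824*h^2 + 1.2992*h + 0.0784)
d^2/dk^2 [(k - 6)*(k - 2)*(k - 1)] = 6*k - 18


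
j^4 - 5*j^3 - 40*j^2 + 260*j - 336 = (j - 6)*(j - 4)*(j - 2)*(j + 7)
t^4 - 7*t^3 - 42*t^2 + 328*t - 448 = (t - 8)*(t - 4)*(t - 2)*(t + 7)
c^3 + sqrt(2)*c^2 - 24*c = c*(c - 3*sqrt(2))*(c + 4*sqrt(2))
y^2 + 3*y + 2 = (y + 1)*(y + 2)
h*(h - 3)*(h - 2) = h^3 - 5*h^2 + 6*h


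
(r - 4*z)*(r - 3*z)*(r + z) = r^3 - 6*r^2*z + 5*r*z^2 + 12*z^3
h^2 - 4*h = h*(h - 4)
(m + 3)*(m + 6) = m^2 + 9*m + 18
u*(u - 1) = u^2 - u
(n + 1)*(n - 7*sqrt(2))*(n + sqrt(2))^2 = n^4 - 5*sqrt(2)*n^3 + n^3 - 26*n^2 - 5*sqrt(2)*n^2 - 26*n - 14*sqrt(2)*n - 14*sqrt(2)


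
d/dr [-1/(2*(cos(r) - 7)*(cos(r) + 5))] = (1 - cos(r))*sin(r)/((cos(r) - 7)^2*(cos(r) + 5)^2)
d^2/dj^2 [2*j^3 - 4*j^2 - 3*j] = 12*j - 8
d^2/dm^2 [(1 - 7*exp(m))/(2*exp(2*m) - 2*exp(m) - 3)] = (-28*exp(4*m) - 12*exp(3*m) - 264*exp(2*m) + 70*exp(m) - 69)*exp(m)/(8*exp(6*m) - 24*exp(5*m) - 12*exp(4*m) + 64*exp(3*m) + 18*exp(2*m) - 54*exp(m) - 27)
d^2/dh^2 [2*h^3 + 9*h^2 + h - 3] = 12*h + 18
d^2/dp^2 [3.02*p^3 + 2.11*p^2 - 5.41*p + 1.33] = 18.12*p + 4.22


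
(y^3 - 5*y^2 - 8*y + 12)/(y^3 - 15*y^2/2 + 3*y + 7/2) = 2*(y^2 - 4*y - 12)/(2*y^2 - 13*y - 7)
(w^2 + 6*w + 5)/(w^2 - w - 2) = (w + 5)/(w - 2)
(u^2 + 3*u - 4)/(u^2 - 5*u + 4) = (u + 4)/(u - 4)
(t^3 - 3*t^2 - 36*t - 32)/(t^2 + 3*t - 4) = (t^2 - 7*t - 8)/(t - 1)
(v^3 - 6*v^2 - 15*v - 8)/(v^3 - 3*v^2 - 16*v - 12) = (v^2 - 7*v - 8)/(v^2 - 4*v - 12)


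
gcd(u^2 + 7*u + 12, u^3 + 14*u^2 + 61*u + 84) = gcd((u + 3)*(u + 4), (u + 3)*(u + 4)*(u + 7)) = u^2 + 7*u + 12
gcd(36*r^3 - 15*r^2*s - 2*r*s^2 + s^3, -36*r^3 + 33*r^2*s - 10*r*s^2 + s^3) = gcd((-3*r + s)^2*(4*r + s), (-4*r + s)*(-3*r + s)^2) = 9*r^2 - 6*r*s + s^2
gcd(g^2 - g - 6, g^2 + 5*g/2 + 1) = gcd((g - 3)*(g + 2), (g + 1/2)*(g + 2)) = g + 2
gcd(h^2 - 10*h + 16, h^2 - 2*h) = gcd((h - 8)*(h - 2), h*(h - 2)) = h - 2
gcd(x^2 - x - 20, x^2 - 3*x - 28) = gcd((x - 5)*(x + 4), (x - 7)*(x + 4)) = x + 4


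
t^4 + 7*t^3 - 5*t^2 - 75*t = t*(t - 3)*(t + 5)^2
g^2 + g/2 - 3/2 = (g - 1)*(g + 3/2)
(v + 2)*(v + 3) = v^2 + 5*v + 6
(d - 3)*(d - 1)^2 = d^3 - 5*d^2 + 7*d - 3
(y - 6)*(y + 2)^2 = y^3 - 2*y^2 - 20*y - 24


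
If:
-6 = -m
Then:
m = 6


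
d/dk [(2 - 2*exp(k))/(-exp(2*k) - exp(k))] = 2*(-exp(2*k) + 2*exp(k) + 1)*exp(-k)/(exp(2*k) + 2*exp(k) + 1)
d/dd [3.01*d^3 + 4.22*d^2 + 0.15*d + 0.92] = 9.03*d^2 + 8.44*d + 0.15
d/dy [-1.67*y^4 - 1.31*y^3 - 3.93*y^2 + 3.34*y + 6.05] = -6.68*y^3 - 3.93*y^2 - 7.86*y + 3.34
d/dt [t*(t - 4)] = 2*t - 4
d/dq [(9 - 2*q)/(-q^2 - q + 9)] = (2*q^2 + 2*q - (2*q - 9)*(2*q + 1) - 18)/(q^2 + q - 9)^2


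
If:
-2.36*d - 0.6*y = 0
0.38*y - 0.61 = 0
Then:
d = -0.41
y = 1.61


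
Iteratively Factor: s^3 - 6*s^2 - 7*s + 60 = (s + 3)*(s^2 - 9*s + 20) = (s - 5)*(s + 3)*(s - 4)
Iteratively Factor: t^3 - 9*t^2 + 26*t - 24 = (t - 4)*(t^2 - 5*t + 6) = (t - 4)*(t - 2)*(t - 3)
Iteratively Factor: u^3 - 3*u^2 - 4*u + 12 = (u - 2)*(u^2 - u - 6) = (u - 2)*(u + 2)*(u - 3)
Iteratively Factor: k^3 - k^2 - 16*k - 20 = (k + 2)*(k^2 - 3*k - 10) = (k + 2)^2*(k - 5)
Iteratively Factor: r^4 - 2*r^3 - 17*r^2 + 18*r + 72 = (r - 4)*(r^3 + 2*r^2 - 9*r - 18) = (r - 4)*(r + 2)*(r^2 - 9) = (r - 4)*(r + 2)*(r + 3)*(r - 3)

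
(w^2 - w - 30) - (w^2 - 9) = -w - 21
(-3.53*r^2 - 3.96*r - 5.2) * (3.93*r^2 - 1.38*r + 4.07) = -13.8729*r^4 - 10.6914*r^3 - 29.3383*r^2 - 8.9412*r - 21.164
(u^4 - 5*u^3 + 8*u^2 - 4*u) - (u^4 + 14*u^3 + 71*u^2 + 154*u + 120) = -19*u^3 - 63*u^2 - 158*u - 120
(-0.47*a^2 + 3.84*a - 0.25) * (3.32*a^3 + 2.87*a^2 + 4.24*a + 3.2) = -1.5604*a^5 + 11.3999*a^4 + 8.198*a^3 + 14.0601*a^2 + 11.228*a - 0.8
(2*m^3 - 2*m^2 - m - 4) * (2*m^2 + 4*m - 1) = 4*m^5 + 4*m^4 - 12*m^3 - 10*m^2 - 15*m + 4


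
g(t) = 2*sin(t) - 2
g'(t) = 2*cos(t)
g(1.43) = -0.02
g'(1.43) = 0.28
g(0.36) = -1.30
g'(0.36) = 1.87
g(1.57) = -0.00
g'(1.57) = 0.00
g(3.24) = -2.20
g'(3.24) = -1.99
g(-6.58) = -2.58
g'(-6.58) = 1.91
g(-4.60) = -0.01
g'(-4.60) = -0.22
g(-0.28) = -2.55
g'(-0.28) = 1.92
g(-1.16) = -3.83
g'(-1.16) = 0.80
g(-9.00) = -2.82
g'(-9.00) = -1.82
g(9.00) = -1.18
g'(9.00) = -1.82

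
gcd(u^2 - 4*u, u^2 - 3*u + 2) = 1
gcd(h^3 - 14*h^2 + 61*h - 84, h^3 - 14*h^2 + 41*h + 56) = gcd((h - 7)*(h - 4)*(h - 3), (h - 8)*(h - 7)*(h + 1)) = h - 7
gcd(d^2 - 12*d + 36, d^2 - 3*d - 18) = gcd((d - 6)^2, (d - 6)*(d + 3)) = d - 6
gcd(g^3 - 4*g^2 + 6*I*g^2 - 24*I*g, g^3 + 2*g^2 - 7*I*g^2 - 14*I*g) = g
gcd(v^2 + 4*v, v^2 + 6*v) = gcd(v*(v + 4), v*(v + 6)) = v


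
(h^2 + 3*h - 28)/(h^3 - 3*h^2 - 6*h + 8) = (h + 7)/(h^2 + h - 2)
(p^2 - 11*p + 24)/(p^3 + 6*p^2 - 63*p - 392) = (p - 3)/(p^2 + 14*p + 49)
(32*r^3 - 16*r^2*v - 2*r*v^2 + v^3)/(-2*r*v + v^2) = -16*r^2/v + v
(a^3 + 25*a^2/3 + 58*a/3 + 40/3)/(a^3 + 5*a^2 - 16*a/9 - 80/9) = 3*(a + 2)/(3*a - 4)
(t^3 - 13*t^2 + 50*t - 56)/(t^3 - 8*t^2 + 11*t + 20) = (t^2 - 9*t + 14)/(t^2 - 4*t - 5)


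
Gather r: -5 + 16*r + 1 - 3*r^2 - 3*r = -3*r^2 + 13*r - 4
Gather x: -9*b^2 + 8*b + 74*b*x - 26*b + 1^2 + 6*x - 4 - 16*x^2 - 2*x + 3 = -9*b^2 - 18*b - 16*x^2 + x*(74*b + 4)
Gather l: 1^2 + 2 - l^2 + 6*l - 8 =-l^2 + 6*l - 5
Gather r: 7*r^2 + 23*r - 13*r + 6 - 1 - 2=7*r^2 + 10*r + 3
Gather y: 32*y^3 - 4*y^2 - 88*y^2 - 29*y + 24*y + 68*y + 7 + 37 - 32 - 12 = 32*y^3 - 92*y^2 + 63*y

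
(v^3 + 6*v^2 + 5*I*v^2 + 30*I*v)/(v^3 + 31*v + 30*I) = v*(v + 6)/(v^2 - 5*I*v + 6)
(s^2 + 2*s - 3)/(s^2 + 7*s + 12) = (s - 1)/(s + 4)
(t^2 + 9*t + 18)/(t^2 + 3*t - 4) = (t^2 + 9*t + 18)/(t^2 + 3*t - 4)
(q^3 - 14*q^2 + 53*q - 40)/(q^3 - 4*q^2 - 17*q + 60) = (q^2 - 9*q + 8)/(q^2 + q - 12)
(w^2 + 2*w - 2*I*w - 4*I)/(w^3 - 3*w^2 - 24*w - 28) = (w - 2*I)/(w^2 - 5*w - 14)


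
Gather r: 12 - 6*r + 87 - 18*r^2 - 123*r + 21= -18*r^2 - 129*r + 120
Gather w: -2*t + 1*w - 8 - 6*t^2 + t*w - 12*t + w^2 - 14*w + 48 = -6*t^2 - 14*t + w^2 + w*(t - 13) + 40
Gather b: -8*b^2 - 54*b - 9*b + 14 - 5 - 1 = -8*b^2 - 63*b + 8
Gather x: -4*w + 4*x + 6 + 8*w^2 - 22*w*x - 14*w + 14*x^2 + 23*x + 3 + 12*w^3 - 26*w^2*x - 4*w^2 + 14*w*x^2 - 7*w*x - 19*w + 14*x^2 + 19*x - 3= 12*w^3 + 4*w^2 - 37*w + x^2*(14*w + 28) + x*(-26*w^2 - 29*w + 46) + 6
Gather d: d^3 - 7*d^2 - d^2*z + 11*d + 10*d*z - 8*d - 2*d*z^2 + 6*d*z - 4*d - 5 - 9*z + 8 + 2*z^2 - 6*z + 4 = d^3 + d^2*(-z - 7) + d*(-2*z^2 + 16*z - 1) + 2*z^2 - 15*z + 7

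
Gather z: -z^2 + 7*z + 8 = -z^2 + 7*z + 8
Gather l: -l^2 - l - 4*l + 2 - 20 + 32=-l^2 - 5*l + 14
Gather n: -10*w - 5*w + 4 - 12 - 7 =-15*w - 15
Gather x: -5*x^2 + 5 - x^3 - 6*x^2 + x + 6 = -x^3 - 11*x^2 + x + 11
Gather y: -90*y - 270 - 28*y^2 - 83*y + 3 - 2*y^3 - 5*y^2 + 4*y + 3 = -2*y^3 - 33*y^2 - 169*y - 264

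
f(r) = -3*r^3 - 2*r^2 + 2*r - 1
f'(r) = -9*r^2 - 4*r + 2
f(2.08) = -32.49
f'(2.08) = -45.26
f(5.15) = -453.52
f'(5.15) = -257.30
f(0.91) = -3.10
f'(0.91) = -9.09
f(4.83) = -376.03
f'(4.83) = -227.28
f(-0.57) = -2.23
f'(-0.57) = 1.36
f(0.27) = -0.66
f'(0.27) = 0.26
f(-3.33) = 80.94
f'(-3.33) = -84.48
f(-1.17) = -1.27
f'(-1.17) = -5.64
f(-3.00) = 56.00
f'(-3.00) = -67.00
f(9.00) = -2332.00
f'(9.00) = -763.00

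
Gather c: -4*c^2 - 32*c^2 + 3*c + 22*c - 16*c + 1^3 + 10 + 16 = -36*c^2 + 9*c + 27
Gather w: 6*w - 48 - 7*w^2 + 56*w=-7*w^2 + 62*w - 48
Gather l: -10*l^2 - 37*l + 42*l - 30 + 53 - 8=-10*l^2 + 5*l + 15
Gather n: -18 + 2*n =2*n - 18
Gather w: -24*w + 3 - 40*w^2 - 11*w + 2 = -40*w^2 - 35*w + 5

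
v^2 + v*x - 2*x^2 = (v - x)*(v + 2*x)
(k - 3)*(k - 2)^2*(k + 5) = k^4 - 2*k^3 - 19*k^2 + 68*k - 60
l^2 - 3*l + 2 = (l - 2)*(l - 1)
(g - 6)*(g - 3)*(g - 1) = g^3 - 10*g^2 + 27*g - 18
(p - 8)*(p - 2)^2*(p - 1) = p^4 - 13*p^3 + 48*p^2 - 68*p + 32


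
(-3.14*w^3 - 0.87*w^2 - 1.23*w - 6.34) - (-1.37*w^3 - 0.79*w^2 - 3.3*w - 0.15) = -1.77*w^3 - 0.08*w^2 + 2.07*w - 6.19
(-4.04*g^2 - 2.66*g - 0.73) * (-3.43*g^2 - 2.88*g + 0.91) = 13.8572*g^4 + 20.759*g^3 + 6.4883*g^2 - 0.3182*g - 0.6643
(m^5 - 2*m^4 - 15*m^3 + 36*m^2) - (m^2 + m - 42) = m^5 - 2*m^4 - 15*m^3 + 35*m^2 - m + 42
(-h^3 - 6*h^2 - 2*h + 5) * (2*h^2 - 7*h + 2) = -2*h^5 - 5*h^4 + 36*h^3 + 12*h^2 - 39*h + 10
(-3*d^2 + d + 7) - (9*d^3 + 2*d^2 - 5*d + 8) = -9*d^3 - 5*d^2 + 6*d - 1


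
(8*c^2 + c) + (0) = 8*c^2 + c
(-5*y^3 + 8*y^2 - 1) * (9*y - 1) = -45*y^4 + 77*y^3 - 8*y^2 - 9*y + 1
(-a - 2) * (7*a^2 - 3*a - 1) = -7*a^3 - 11*a^2 + 7*a + 2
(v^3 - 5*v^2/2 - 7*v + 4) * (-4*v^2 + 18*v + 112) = -4*v^5 + 28*v^4 + 95*v^3 - 422*v^2 - 712*v + 448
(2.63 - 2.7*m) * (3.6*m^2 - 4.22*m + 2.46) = -9.72*m^3 + 20.862*m^2 - 17.7406*m + 6.4698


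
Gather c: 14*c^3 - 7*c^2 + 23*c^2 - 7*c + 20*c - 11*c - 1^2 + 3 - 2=14*c^3 + 16*c^2 + 2*c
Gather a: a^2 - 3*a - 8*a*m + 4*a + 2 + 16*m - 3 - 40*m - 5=a^2 + a*(1 - 8*m) - 24*m - 6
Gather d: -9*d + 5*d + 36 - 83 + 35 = -4*d - 12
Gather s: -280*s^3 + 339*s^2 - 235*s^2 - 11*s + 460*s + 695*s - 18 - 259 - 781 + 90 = -280*s^3 + 104*s^2 + 1144*s - 968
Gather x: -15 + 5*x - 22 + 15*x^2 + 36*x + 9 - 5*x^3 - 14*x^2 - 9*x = -5*x^3 + x^2 + 32*x - 28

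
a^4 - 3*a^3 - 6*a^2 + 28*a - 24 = (a - 2)^3*(a + 3)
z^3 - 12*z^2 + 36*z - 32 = (z - 8)*(z - 2)^2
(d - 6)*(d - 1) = d^2 - 7*d + 6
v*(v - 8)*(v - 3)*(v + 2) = v^4 - 9*v^3 + 2*v^2 + 48*v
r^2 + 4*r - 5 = (r - 1)*(r + 5)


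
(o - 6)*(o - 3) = o^2 - 9*o + 18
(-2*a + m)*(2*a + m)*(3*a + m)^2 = -36*a^4 - 24*a^3*m + 5*a^2*m^2 + 6*a*m^3 + m^4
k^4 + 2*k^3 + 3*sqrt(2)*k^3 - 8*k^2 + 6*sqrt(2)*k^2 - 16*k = k*(k + 2)*(k - sqrt(2))*(k + 4*sqrt(2))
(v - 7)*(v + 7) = v^2 - 49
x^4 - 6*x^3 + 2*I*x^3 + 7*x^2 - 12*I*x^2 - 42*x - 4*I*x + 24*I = (x - 6)*(x - I)^2*(x + 4*I)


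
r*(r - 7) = r^2 - 7*r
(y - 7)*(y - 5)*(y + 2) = y^3 - 10*y^2 + 11*y + 70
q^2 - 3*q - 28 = (q - 7)*(q + 4)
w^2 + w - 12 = (w - 3)*(w + 4)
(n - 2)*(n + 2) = n^2 - 4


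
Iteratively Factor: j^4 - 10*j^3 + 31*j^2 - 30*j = (j - 2)*(j^3 - 8*j^2 + 15*j) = (j - 3)*(j - 2)*(j^2 - 5*j) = (j - 5)*(j - 3)*(j - 2)*(j)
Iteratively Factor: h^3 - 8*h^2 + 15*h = (h - 5)*(h^2 - 3*h) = (h - 5)*(h - 3)*(h)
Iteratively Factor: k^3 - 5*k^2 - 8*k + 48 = (k + 3)*(k^2 - 8*k + 16) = (k - 4)*(k + 3)*(k - 4)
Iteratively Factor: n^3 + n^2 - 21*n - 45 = (n - 5)*(n^2 + 6*n + 9) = (n - 5)*(n + 3)*(n + 3)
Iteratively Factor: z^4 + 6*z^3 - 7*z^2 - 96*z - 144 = (z + 4)*(z^3 + 2*z^2 - 15*z - 36) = (z + 3)*(z + 4)*(z^2 - z - 12) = (z + 3)^2*(z + 4)*(z - 4)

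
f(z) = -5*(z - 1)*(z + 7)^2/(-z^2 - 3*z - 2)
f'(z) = -5*(z - 1)*(z + 7)^2*(2*z + 3)/(-z^2 - 3*z - 2)^2 - 5*(z - 1)*(2*z + 14)/(-z^2 - 3*z - 2) - 5*(z + 7)^2/(-z^2 - 3*z - 2) = 5*(z^4 + 6*z^3 + 10*z^2 + 150*z + 217)/(z^4 + 6*z^3 + 13*z^2 + 12*z + 4)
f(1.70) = 26.52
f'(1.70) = 26.99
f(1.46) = 19.34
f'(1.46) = 33.16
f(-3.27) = -103.04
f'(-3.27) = -157.64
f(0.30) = -62.38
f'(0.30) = 147.13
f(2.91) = 48.85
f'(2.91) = 12.99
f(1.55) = 22.21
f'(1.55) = 30.61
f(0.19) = -80.34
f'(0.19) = 181.03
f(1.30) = 13.61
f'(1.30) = 38.62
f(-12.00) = -14.77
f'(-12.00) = 4.23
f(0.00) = -122.50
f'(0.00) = 271.25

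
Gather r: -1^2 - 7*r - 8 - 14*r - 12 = -21*r - 21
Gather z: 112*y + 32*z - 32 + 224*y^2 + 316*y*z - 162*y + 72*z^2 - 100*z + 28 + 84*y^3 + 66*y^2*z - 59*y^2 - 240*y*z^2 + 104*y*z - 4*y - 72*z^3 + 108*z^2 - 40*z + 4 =84*y^3 + 165*y^2 - 54*y - 72*z^3 + z^2*(180 - 240*y) + z*(66*y^2 + 420*y - 108)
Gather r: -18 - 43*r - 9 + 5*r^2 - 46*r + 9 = 5*r^2 - 89*r - 18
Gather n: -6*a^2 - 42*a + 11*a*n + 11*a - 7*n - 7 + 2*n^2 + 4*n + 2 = -6*a^2 - 31*a + 2*n^2 + n*(11*a - 3) - 5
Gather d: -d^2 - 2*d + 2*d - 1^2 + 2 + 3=4 - d^2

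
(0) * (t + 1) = 0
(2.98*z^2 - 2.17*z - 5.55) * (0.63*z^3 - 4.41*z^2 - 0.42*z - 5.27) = 1.8774*z^5 - 14.5089*z^4 + 4.8216*z^3 + 9.6823*z^2 + 13.7669*z + 29.2485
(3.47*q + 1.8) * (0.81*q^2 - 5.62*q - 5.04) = 2.8107*q^3 - 18.0434*q^2 - 27.6048*q - 9.072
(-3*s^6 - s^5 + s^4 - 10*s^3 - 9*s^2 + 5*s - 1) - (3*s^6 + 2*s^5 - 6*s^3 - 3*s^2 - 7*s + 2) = -6*s^6 - 3*s^5 + s^4 - 4*s^3 - 6*s^2 + 12*s - 3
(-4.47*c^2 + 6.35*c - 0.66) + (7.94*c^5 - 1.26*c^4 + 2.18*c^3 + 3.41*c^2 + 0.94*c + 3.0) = 7.94*c^5 - 1.26*c^4 + 2.18*c^3 - 1.06*c^2 + 7.29*c + 2.34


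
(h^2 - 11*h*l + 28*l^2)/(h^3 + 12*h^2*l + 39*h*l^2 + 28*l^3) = (h^2 - 11*h*l + 28*l^2)/(h^3 + 12*h^2*l + 39*h*l^2 + 28*l^3)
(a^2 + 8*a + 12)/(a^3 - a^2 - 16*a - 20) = (a + 6)/(a^2 - 3*a - 10)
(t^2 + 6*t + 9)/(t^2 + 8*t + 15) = (t + 3)/(t + 5)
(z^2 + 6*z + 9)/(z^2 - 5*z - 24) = (z + 3)/(z - 8)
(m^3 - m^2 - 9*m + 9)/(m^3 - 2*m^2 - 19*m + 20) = (m^2 - 9)/(m^2 - m - 20)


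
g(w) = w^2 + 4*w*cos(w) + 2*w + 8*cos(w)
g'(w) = -4*w*sin(w) + 2*w - 8*sin(w) + 4*cos(w) + 2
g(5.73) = 70.60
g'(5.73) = 33.11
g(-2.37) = 1.94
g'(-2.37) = -6.64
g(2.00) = 1.34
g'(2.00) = -10.21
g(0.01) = 8.06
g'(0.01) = 5.94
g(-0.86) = 1.99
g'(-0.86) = 6.35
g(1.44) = 6.75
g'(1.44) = -8.24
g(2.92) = -4.83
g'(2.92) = -0.39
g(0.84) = 9.97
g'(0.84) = -2.11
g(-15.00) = 234.50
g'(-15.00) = -64.85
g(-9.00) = 88.51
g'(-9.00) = -31.18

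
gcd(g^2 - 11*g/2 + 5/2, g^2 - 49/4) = 1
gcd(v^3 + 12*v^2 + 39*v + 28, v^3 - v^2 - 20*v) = v + 4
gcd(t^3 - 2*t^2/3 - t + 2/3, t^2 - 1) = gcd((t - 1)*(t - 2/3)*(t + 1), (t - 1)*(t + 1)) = t^2 - 1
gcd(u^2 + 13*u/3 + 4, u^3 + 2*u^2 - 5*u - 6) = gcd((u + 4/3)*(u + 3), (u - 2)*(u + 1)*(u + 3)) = u + 3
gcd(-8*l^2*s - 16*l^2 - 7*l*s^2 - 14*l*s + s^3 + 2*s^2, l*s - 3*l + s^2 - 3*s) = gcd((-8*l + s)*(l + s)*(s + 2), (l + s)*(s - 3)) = l + s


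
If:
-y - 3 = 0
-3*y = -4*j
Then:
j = -9/4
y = -3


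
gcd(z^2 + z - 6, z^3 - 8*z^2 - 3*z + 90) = z + 3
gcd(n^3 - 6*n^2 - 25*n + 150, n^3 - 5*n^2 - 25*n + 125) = n^2 - 25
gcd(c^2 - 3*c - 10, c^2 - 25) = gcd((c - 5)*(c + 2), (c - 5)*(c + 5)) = c - 5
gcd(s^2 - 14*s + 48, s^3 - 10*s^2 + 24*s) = s - 6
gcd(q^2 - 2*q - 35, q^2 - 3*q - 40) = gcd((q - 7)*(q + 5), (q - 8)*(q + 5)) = q + 5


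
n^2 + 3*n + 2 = (n + 1)*(n + 2)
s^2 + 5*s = s*(s + 5)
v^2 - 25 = (v - 5)*(v + 5)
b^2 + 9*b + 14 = (b + 2)*(b + 7)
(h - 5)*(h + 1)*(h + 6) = h^3 + 2*h^2 - 29*h - 30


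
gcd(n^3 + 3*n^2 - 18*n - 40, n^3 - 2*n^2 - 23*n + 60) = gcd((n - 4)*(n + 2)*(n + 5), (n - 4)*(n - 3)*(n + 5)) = n^2 + n - 20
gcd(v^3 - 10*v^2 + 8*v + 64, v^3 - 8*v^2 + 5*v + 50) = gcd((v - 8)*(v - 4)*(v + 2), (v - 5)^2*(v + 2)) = v + 2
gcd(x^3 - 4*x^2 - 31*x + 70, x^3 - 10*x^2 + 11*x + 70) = x - 7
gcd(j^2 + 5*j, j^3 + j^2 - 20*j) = j^2 + 5*j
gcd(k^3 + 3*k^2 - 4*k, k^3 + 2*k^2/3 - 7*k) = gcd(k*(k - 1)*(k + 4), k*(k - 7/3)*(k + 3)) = k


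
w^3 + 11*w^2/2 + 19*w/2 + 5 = (w + 1)*(w + 2)*(w + 5/2)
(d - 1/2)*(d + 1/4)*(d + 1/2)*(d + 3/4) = d^4 + d^3 - d^2/16 - d/4 - 3/64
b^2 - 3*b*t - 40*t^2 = (b - 8*t)*(b + 5*t)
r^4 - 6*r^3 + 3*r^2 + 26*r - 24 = (r - 4)*(r - 3)*(r - 1)*(r + 2)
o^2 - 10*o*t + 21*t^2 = (o - 7*t)*(o - 3*t)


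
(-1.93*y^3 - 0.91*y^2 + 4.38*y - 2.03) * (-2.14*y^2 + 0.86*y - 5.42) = 4.1302*y^5 + 0.2876*y^4 + 0.304799999999998*y^3 + 13.0432*y^2 - 25.4854*y + 11.0026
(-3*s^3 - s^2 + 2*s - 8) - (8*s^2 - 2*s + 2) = -3*s^3 - 9*s^2 + 4*s - 10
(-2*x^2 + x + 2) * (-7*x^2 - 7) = 14*x^4 - 7*x^3 - 7*x - 14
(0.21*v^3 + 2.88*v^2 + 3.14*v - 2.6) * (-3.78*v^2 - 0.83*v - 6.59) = -0.7938*v^5 - 11.0607*v^4 - 15.6435*v^3 - 11.7574*v^2 - 18.5346*v + 17.134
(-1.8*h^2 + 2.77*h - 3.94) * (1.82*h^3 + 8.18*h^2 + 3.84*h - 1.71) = -3.276*h^5 - 9.6826*h^4 + 8.5758*h^3 - 18.5144*h^2 - 19.8663*h + 6.7374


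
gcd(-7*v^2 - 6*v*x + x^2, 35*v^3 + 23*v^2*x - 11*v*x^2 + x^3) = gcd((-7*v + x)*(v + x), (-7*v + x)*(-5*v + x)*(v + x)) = -7*v^2 - 6*v*x + x^2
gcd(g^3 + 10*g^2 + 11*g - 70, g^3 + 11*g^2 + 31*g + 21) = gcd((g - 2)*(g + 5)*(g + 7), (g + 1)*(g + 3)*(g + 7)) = g + 7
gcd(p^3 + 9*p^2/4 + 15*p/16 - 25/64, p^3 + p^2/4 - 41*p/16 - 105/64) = p + 5/4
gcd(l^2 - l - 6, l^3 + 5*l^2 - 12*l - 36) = l^2 - l - 6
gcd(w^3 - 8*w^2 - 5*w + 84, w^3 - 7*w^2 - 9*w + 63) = w^2 - 4*w - 21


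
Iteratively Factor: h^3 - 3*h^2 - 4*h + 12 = (h - 2)*(h^2 - h - 6) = (h - 2)*(h + 2)*(h - 3)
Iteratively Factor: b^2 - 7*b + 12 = (b - 4)*(b - 3)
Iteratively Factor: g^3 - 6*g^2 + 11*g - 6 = (g - 2)*(g^2 - 4*g + 3) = (g - 2)*(g - 1)*(g - 3)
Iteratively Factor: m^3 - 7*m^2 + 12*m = (m - 3)*(m^2 - 4*m) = m*(m - 3)*(m - 4)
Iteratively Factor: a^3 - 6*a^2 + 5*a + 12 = (a - 3)*(a^2 - 3*a - 4) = (a - 3)*(a + 1)*(a - 4)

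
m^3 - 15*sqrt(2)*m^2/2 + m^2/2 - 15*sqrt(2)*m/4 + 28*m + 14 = (m + 1/2)*(m - 4*sqrt(2))*(m - 7*sqrt(2)/2)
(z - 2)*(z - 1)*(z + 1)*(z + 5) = z^4 + 3*z^3 - 11*z^2 - 3*z + 10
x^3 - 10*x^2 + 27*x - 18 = (x - 6)*(x - 3)*(x - 1)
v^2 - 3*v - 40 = (v - 8)*(v + 5)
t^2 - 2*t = t*(t - 2)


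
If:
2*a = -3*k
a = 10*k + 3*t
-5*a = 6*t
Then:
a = 0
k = 0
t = 0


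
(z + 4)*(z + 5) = z^2 + 9*z + 20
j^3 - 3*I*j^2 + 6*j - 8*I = (j - 4*I)*(j - I)*(j + 2*I)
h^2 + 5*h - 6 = (h - 1)*(h + 6)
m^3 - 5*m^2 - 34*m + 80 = (m - 8)*(m - 2)*(m + 5)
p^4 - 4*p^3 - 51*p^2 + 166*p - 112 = (p - 8)*(p - 2)*(p - 1)*(p + 7)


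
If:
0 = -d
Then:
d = 0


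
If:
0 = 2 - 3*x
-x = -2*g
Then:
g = 1/3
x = 2/3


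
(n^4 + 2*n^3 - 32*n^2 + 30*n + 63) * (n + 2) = n^5 + 4*n^4 - 28*n^3 - 34*n^2 + 123*n + 126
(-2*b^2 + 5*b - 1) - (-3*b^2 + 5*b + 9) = b^2 - 10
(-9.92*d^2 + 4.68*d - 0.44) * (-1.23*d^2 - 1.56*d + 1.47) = 12.2016*d^4 + 9.7188*d^3 - 21.342*d^2 + 7.566*d - 0.6468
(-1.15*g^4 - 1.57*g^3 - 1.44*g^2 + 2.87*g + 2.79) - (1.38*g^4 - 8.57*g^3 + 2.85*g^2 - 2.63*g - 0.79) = -2.53*g^4 + 7.0*g^3 - 4.29*g^2 + 5.5*g + 3.58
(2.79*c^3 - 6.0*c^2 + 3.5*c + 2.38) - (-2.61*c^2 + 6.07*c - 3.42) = 2.79*c^3 - 3.39*c^2 - 2.57*c + 5.8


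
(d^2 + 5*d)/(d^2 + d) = (d + 5)/(d + 1)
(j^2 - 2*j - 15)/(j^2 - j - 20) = (j + 3)/(j + 4)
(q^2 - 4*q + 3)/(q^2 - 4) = (q^2 - 4*q + 3)/(q^2 - 4)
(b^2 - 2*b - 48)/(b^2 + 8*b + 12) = (b - 8)/(b + 2)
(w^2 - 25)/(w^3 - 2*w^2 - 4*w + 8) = (w^2 - 25)/(w^3 - 2*w^2 - 4*w + 8)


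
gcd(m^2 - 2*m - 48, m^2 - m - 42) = m + 6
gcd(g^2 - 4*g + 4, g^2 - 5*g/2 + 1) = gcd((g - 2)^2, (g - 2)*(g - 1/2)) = g - 2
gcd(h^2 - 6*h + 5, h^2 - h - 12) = 1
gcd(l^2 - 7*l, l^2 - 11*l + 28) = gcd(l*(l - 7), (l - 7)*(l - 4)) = l - 7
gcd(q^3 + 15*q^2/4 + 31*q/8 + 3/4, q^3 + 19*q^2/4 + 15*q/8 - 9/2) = q + 3/2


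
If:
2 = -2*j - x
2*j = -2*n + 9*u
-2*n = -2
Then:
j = -x/2 - 1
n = 1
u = -x/9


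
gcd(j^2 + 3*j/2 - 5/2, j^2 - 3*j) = 1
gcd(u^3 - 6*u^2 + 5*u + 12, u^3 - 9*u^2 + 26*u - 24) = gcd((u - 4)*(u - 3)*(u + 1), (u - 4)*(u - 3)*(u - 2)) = u^2 - 7*u + 12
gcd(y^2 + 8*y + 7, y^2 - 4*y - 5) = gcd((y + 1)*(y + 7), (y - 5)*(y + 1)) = y + 1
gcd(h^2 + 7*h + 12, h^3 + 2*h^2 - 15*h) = 1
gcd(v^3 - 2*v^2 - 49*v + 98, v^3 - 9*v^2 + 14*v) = v^2 - 9*v + 14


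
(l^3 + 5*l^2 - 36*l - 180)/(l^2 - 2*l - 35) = (l^2 - 36)/(l - 7)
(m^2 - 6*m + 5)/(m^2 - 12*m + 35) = (m - 1)/(m - 7)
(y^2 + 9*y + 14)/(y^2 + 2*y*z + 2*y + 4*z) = (y + 7)/(y + 2*z)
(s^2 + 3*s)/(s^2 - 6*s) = (s + 3)/(s - 6)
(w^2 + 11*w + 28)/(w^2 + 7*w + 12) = (w + 7)/(w + 3)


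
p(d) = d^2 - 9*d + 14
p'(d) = 2*d - 9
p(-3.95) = 65.15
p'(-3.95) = -16.90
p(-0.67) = 20.48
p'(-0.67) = -10.34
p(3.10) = -4.29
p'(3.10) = -2.80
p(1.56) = 2.39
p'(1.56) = -5.88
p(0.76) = 7.74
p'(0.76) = -7.48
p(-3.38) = 55.84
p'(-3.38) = -15.76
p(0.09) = 13.20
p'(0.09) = -8.82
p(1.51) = 2.69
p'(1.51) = -5.98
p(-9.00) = 176.00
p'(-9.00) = -27.00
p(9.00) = 14.00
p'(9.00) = 9.00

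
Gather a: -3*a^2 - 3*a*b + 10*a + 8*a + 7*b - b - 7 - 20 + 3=-3*a^2 + a*(18 - 3*b) + 6*b - 24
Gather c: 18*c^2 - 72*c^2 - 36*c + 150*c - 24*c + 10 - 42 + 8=-54*c^2 + 90*c - 24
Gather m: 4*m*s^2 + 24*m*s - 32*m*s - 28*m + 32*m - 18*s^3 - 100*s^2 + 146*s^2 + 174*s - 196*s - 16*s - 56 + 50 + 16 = m*(4*s^2 - 8*s + 4) - 18*s^3 + 46*s^2 - 38*s + 10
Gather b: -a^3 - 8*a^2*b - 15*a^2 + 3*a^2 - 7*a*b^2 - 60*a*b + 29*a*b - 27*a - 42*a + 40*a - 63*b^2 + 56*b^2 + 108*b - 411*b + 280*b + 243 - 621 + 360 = -a^3 - 12*a^2 - 29*a + b^2*(-7*a - 7) + b*(-8*a^2 - 31*a - 23) - 18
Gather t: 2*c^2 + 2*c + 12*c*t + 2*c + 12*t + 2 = 2*c^2 + 4*c + t*(12*c + 12) + 2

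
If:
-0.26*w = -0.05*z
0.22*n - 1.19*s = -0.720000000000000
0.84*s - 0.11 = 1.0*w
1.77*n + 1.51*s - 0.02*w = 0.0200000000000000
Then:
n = -0.43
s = 0.53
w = 0.33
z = 1.72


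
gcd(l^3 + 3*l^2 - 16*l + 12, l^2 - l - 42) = l + 6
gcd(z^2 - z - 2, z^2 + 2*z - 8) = z - 2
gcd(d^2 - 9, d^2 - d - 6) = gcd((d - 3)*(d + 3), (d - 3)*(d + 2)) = d - 3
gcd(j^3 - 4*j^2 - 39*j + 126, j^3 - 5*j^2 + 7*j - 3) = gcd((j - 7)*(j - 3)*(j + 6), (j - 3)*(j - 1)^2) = j - 3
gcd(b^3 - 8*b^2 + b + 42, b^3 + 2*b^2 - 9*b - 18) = b^2 - b - 6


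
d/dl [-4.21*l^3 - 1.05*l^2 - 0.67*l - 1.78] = -12.63*l^2 - 2.1*l - 0.67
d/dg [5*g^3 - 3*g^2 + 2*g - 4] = 15*g^2 - 6*g + 2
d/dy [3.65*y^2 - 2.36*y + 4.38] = 7.3*y - 2.36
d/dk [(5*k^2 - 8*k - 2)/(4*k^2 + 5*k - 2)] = (57*k^2 - 4*k + 26)/(16*k^4 + 40*k^3 + 9*k^2 - 20*k + 4)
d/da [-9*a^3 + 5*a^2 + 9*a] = -27*a^2 + 10*a + 9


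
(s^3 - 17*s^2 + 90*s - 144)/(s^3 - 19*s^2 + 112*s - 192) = (s - 6)/(s - 8)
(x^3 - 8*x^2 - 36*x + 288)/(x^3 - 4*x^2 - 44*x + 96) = (x - 6)/(x - 2)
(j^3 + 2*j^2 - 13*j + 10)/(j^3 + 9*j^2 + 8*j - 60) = (j - 1)/(j + 6)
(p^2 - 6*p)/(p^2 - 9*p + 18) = p/(p - 3)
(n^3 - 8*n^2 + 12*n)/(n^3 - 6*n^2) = (n - 2)/n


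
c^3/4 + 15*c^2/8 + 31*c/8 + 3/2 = (c/4 + 1)*(c + 1/2)*(c + 3)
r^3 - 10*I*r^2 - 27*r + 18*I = (r - 6*I)*(r - 3*I)*(r - I)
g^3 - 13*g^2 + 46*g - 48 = (g - 8)*(g - 3)*(g - 2)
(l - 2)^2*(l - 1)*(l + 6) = l^4 + l^3 - 22*l^2 + 44*l - 24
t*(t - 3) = t^2 - 3*t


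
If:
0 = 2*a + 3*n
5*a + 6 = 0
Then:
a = -6/5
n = 4/5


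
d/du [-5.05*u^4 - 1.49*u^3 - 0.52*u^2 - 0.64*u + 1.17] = -20.2*u^3 - 4.47*u^2 - 1.04*u - 0.64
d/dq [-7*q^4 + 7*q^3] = q^2*(21 - 28*q)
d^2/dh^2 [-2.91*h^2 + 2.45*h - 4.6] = -5.82000000000000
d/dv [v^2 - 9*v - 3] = 2*v - 9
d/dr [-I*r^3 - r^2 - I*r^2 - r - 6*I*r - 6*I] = -3*I*r^2 - 2*r*(1 + I) - 1 - 6*I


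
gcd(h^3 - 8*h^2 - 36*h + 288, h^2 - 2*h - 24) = h - 6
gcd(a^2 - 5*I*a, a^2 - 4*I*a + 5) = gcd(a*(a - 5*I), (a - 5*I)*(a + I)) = a - 5*I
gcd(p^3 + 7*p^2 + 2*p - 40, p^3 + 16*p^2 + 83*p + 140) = p^2 + 9*p + 20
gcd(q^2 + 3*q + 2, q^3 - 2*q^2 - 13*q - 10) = q^2 + 3*q + 2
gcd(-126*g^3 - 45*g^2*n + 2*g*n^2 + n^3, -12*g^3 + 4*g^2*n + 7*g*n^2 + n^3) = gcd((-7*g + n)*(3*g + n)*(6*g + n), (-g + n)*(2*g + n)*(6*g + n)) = 6*g + n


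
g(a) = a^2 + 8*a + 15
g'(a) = 2*a + 8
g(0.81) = 22.14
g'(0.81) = 9.62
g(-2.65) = 0.82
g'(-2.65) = 2.70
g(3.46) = 54.65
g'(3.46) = 14.92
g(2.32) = 38.94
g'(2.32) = 12.64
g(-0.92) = 8.49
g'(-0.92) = 6.16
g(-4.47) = -0.78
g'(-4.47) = -0.94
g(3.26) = 51.71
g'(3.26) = 14.52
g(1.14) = 25.42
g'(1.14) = 10.28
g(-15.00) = 120.00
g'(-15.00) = -22.00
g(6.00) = 99.00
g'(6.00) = 20.00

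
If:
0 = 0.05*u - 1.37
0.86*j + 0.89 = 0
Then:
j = -1.03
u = 27.40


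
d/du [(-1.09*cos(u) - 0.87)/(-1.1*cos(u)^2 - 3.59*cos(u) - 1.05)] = (1.199*cos(u)^2 + 1.914*cos(u) + 1.9788)*sin(u)/(1.21*cos(u)^4 + 7.898*cos(u)^3 + 15.1981*cos(u)^2 + 7.539*cos(u) + 1.1025)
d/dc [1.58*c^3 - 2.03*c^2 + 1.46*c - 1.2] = 4.74*c^2 - 4.06*c + 1.46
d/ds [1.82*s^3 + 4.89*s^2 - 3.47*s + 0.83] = 5.46*s^2 + 9.78*s - 3.47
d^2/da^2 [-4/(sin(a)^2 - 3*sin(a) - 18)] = 4*(4*sin(a)^4 - 9*sin(a)^3 + 75*sin(a)^2 - 36*sin(a) - 54)/((sin(a) - 6)^3*(sin(a) + 3)^3)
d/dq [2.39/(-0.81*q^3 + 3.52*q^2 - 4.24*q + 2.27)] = (5.8077*q^2 - 16.8256*q + 10.1336)/(0.81*q^3 - 3.52*q^2 + 4.24*q - 2.27)^2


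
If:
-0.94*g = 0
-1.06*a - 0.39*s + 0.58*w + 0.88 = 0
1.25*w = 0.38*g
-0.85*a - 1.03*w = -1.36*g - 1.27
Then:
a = 1.49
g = 0.00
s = -1.80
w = 0.00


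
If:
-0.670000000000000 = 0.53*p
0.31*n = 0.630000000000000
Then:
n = 2.03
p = -1.26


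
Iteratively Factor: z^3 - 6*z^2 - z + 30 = (z + 2)*(z^2 - 8*z + 15) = (z - 3)*(z + 2)*(z - 5)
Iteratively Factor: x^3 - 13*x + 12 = (x - 1)*(x^2 + x - 12) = (x - 3)*(x - 1)*(x + 4)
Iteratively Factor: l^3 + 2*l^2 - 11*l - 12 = (l - 3)*(l^2 + 5*l + 4) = (l - 3)*(l + 4)*(l + 1)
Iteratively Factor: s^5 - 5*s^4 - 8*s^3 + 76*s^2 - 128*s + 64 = (s - 4)*(s^4 - s^3 - 12*s^2 + 28*s - 16) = (s - 4)*(s - 2)*(s^3 + s^2 - 10*s + 8) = (s - 4)*(s - 2)*(s - 1)*(s^2 + 2*s - 8) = (s - 4)*(s - 2)*(s - 1)*(s + 4)*(s - 2)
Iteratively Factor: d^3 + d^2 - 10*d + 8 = (d - 2)*(d^2 + 3*d - 4) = (d - 2)*(d - 1)*(d + 4)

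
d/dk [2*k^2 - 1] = 4*k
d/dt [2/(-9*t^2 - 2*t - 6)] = 4*(9*t + 1)/(9*t^2 + 2*t + 6)^2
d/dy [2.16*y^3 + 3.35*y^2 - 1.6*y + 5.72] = 6.48*y^2 + 6.7*y - 1.6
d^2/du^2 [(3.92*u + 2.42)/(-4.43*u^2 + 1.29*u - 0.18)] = (-(3.92*u + 2.42)*(8.86*u - 1.29)*(17.72*u - 2.58) + (104.1936*u + 11.3276)*(4.43*u^2 - 1.29*u + 0.18))/(4.43*u^2 - 1.29*u + 0.18)^3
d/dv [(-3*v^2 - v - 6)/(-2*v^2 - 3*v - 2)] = (7*v^2 - 12*v - 16)/(4*v^4 + 12*v^3 + 17*v^2 + 12*v + 4)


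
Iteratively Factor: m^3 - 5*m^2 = (m)*(m^2 - 5*m) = m^2*(m - 5)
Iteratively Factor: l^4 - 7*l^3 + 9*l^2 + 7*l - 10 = (l - 1)*(l^3 - 6*l^2 + 3*l + 10) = (l - 5)*(l - 1)*(l^2 - l - 2) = (l - 5)*(l - 1)*(l + 1)*(l - 2)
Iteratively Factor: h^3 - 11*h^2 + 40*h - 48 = (h - 3)*(h^2 - 8*h + 16) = (h - 4)*(h - 3)*(h - 4)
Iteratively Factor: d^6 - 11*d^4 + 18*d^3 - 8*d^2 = (d - 1)*(d^5 + d^4 - 10*d^3 + 8*d^2) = (d - 2)*(d - 1)*(d^4 + 3*d^3 - 4*d^2) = (d - 2)*(d - 1)*(d + 4)*(d^3 - d^2) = d*(d - 2)*(d - 1)*(d + 4)*(d^2 - d) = d*(d - 2)*(d - 1)^2*(d + 4)*(d)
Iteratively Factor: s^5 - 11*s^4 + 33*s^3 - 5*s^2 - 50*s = (s - 2)*(s^4 - 9*s^3 + 15*s^2 + 25*s) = (s - 5)*(s - 2)*(s^3 - 4*s^2 - 5*s) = s*(s - 5)*(s - 2)*(s^2 - 4*s - 5) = s*(s - 5)^2*(s - 2)*(s + 1)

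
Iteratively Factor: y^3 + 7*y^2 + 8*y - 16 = (y + 4)*(y^2 + 3*y - 4) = (y - 1)*(y + 4)*(y + 4)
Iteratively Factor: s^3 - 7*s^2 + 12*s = (s - 3)*(s^2 - 4*s) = (s - 4)*(s - 3)*(s)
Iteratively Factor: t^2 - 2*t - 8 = (t - 4)*(t + 2)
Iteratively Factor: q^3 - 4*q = (q - 2)*(q^2 + 2*q) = (q - 2)*(q + 2)*(q)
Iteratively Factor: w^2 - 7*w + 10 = (w - 5)*(w - 2)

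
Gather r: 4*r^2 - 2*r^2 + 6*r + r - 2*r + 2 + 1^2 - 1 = 2*r^2 + 5*r + 2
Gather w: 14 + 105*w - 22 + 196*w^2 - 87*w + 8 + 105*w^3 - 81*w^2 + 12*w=105*w^3 + 115*w^2 + 30*w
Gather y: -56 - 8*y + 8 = -8*y - 48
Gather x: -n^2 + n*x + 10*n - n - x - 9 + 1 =-n^2 + 9*n + x*(n - 1) - 8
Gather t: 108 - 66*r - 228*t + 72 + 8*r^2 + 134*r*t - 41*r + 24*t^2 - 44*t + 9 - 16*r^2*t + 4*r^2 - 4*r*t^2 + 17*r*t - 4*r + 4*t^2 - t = 12*r^2 - 111*r + t^2*(28 - 4*r) + t*(-16*r^2 + 151*r - 273) + 189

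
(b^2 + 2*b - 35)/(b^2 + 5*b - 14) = (b - 5)/(b - 2)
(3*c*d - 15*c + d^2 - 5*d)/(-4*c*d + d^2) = (-3*c*d + 15*c - d^2 + 5*d)/(d*(4*c - d))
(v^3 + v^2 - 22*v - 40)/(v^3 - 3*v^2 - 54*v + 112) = (v^3 + v^2 - 22*v - 40)/(v^3 - 3*v^2 - 54*v + 112)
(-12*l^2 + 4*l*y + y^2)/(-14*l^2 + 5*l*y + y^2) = (6*l + y)/(7*l + y)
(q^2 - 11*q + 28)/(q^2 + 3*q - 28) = (q - 7)/(q + 7)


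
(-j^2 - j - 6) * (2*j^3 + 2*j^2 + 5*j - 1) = -2*j^5 - 4*j^4 - 19*j^3 - 16*j^2 - 29*j + 6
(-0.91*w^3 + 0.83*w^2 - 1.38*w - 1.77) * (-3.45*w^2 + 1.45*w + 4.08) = 3.1395*w^5 - 4.183*w^4 + 2.2517*w^3 + 7.4919*w^2 - 8.1969*w - 7.2216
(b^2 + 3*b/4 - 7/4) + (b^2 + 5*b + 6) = 2*b^2 + 23*b/4 + 17/4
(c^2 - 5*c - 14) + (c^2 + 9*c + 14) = 2*c^2 + 4*c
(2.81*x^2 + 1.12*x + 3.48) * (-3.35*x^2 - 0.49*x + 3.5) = -9.4135*x^4 - 5.1289*x^3 - 2.3718*x^2 + 2.2148*x + 12.18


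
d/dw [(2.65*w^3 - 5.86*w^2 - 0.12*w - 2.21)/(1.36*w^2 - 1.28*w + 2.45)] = (3.604*w^4 - 6.784*w^3 + 27.1415*w^2 - 22.7028*w - 3.1228)/(1.8496*w^4 - 3.4816*w^3 + 8.3024*w^2 - 6.272*w + 6.0025)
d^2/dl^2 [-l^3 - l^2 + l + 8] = -6*l - 2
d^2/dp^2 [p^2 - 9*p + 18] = 2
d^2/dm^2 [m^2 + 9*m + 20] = 2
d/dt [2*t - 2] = 2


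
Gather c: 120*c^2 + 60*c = 120*c^2 + 60*c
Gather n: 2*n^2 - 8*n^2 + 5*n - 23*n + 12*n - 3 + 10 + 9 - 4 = -6*n^2 - 6*n + 12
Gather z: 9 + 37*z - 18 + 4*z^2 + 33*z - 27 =4*z^2 + 70*z - 36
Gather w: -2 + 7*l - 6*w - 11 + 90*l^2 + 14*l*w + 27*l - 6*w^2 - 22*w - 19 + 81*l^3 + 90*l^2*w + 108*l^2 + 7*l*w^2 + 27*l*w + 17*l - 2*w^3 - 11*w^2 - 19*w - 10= 81*l^3 + 198*l^2 + 51*l - 2*w^3 + w^2*(7*l - 17) + w*(90*l^2 + 41*l - 47) - 42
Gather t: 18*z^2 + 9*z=18*z^2 + 9*z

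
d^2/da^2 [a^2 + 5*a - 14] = 2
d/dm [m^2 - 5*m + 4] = 2*m - 5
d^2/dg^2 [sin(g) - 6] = -sin(g)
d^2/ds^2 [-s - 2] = 0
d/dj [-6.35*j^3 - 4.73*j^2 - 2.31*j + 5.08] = -19.05*j^2 - 9.46*j - 2.31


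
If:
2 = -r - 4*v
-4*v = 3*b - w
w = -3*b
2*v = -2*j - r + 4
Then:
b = -w/3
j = w/2 + 3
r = -2*w - 2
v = w/2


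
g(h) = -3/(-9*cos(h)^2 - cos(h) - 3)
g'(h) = -3*(-18*sin(h)*cos(h) - sin(h))/(-9*cos(h)^2 - cos(h) - 3)^2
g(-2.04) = 0.68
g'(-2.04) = 0.99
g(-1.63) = 1.01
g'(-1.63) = 0.02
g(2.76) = 0.31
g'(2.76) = -0.18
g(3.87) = 0.41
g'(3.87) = 0.47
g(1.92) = 0.81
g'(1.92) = -1.06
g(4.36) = 0.80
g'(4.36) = 1.06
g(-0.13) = 0.23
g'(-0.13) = -0.04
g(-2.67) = 0.32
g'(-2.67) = 0.24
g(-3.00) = 0.28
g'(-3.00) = 0.06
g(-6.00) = 0.24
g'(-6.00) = 0.10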